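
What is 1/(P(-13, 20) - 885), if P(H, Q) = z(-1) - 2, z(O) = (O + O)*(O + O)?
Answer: -1/883 ≈ -0.0011325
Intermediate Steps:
z(O) = 4*O**2 (z(O) = (2*O)*(2*O) = 4*O**2)
P(H, Q) = 2 (P(H, Q) = 4*(-1)**2 - 2 = 4*1 - 2 = 4 - 2 = 2)
1/(P(-13, 20) - 885) = 1/(2 - 885) = 1/(-883) = -1/883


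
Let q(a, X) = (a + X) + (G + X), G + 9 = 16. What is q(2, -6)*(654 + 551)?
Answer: -3615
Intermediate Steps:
G = 7 (G = -9 + 16 = 7)
q(a, X) = 7 + a + 2*X (q(a, X) = (a + X) + (7 + X) = (X + a) + (7 + X) = 7 + a + 2*X)
q(2, -6)*(654 + 551) = (7 + 2 + 2*(-6))*(654 + 551) = (7 + 2 - 12)*1205 = -3*1205 = -3615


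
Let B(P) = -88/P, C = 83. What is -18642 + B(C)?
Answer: -1547374/83 ≈ -18643.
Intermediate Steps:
-18642 + B(C) = -18642 - 88/83 = -1547374/83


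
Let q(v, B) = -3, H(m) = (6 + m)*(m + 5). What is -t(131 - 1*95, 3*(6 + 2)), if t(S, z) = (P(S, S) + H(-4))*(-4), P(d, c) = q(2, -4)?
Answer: -4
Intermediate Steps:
H(m) = (5 + m)*(6 + m) (H(m) = (6 + m)*(5 + m) = (5 + m)*(6 + m))
P(d, c) = -3
t(S, z) = 4 (t(S, z) = (-3 + (30 + (-4)² + 11*(-4)))*(-4) = (-3 + (30 + 16 - 44))*(-4) = (-3 + 2)*(-4) = -1*(-4) = 4)
-t(131 - 1*95, 3*(6 + 2)) = -1*4 = -4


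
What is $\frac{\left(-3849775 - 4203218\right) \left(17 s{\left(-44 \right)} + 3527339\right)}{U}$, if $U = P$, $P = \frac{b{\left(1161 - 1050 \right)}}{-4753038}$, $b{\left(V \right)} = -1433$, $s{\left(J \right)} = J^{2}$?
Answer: $- \frac{136272814325750466234}{1433} \approx -9.5096 \cdot 10^{16}$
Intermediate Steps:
$P = \frac{1433}{4753038}$ ($P = - \frac{1433}{-4753038} = \left(-1433\right) \left(- \frac{1}{4753038}\right) = \frac{1433}{4753038} \approx 0.00030149$)
$U = \frac{1433}{4753038} \approx 0.00030149$
$\frac{\left(-3849775 - 4203218\right) \left(17 s{\left(-44 \right)} + 3527339\right)}{U} = \frac{\left(-3849775 - 4203218\right) \left(17 \left(-44\right)^{2} + 3527339\right)}{\frac{1433}{4753038}} = - 8052993 \left(17 \cdot 1936 + 3527339\right) \frac{4753038}{1433} = - 8052993 \left(32912 + 3527339\right) \frac{4753038}{1433} = \left(-8052993\right) 3560251 \cdot \frac{4753038}{1433} = \left(-28670676381243\right) \frac{4753038}{1433} = - \frac{136272814325750466234}{1433}$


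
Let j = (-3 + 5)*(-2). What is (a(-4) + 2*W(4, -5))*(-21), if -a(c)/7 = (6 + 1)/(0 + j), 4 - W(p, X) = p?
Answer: -1029/4 ≈ -257.25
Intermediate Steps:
W(p, X) = 4 - p
j = -4 (j = 2*(-2) = -4)
a(c) = 49/4 (a(c) = -7*(6 + 1)/(0 - 4) = -49/(-4) = -49*(-1)/4 = -7*(-7/4) = 49/4)
(a(-4) + 2*W(4, -5))*(-21) = (49/4 + 2*(4 - 1*4))*(-21) = (49/4 + 2*(4 - 4))*(-21) = (49/4 + 2*0)*(-21) = (49/4 + 0)*(-21) = (49/4)*(-21) = -1029/4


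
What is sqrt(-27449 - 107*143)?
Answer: 15*I*sqrt(190) ≈ 206.76*I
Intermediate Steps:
sqrt(-27449 - 107*143) = sqrt(-27449 - 15301) = sqrt(-42750) = 15*I*sqrt(190)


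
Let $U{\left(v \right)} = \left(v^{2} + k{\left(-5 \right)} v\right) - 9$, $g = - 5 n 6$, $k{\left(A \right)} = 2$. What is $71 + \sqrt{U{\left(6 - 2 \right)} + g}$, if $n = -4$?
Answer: $71 + 3 \sqrt{15} \approx 82.619$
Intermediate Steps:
$g = 120$ ($g = \left(-5\right) \left(-4\right) 6 = 20 \cdot 6 = 120$)
$U{\left(v \right)} = -9 + v^{2} + 2 v$ ($U{\left(v \right)} = \left(v^{2} + 2 v\right) - 9 = -9 + v^{2} + 2 v$)
$71 + \sqrt{U{\left(6 - 2 \right)} + g} = 71 + \sqrt{\left(-9 + \left(6 - 2\right)^{2} + 2 \left(6 - 2\right)\right) + 120} = 71 + \sqrt{\left(-9 + 4^{2} + 2 \cdot 4\right) + 120} = 71 + \sqrt{\left(-9 + 16 + 8\right) + 120} = 71 + \sqrt{15 + 120} = 71 + \sqrt{135} = 71 + 3 \sqrt{15}$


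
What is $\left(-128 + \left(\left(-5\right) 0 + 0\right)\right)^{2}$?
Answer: $16384$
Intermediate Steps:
$\left(-128 + \left(\left(-5\right) 0 + 0\right)\right)^{2} = \left(-128 + \left(0 + 0\right)\right)^{2} = \left(-128 + 0\right)^{2} = \left(-128\right)^{2} = 16384$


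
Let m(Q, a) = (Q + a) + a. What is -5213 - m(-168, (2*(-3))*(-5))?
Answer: -5105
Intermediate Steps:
m(Q, a) = Q + 2*a
-5213 - m(-168, (2*(-3))*(-5)) = -5213 - (-168 + 2*((2*(-3))*(-5))) = -5213 - (-168 + 2*(-6*(-5))) = -5213 - (-168 + 2*30) = -5213 - (-168 + 60) = -5213 - 1*(-108) = -5213 + 108 = -5105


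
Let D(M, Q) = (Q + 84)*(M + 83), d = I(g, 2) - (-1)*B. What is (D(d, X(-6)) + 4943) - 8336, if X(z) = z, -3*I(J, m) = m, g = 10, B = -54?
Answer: -1183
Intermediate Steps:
I(J, m) = -m/3
d = -164/3 (d = -⅓*2 - (-1)*(-54) = -⅔ - 1*54 = -⅔ - 54 = -164/3 ≈ -54.667)
D(M, Q) = (83 + M)*(84 + Q) (D(M, Q) = (84 + Q)*(83 + M) = (83 + M)*(84 + Q))
(D(d, X(-6)) + 4943) - 8336 = ((6972 + 83*(-6) + 84*(-164/3) - 164/3*(-6)) + 4943) - 8336 = ((6972 - 498 - 4592 + 328) + 4943) - 8336 = (2210 + 4943) - 8336 = 7153 - 8336 = -1183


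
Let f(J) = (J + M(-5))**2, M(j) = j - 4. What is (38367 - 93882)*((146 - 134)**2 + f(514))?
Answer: -14165707035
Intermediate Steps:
M(j) = -4 + j
f(J) = (-9 + J)**2 (f(J) = (J + (-4 - 5))**2 = (J - 9)**2 = (-9 + J)**2)
(38367 - 93882)*((146 - 134)**2 + f(514)) = (38367 - 93882)*((146 - 134)**2 + (-9 + 514)**2) = -55515*(12**2 + 505**2) = -55515*(144 + 255025) = -55515*255169 = -14165707035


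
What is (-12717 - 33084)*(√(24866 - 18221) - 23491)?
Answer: 1075911291 - 45801*√6645 ≈ 1.0722e+9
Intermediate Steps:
(-12717 - 33084)*(√(24866 - 18221) - 23491) = -45801*(√6645 - 23491) = -45801*(-23491 + √6645) = 1075911291 - 45801*√6645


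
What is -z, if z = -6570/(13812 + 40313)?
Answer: 1314/10825 ≈ 0.12139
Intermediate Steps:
z = -1314/10825 (z = -6570/54125 = -6570*1/54125 = -1314/10825 ≈ -0.12139)
-z = -1*(-1314/10825) = 1314/10825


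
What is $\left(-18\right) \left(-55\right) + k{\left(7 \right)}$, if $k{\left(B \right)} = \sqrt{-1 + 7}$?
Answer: $990 + \sqrt{6} \approx 992.45$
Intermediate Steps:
$k{\left(B \right)} = \sqrt{6}$
$\left(-18\right) \left(-55\right) + k{\left(7 \right)} = \left(-18\right) \left(-55\right) + \sqrt{6} = 990 + \sqrt{6}$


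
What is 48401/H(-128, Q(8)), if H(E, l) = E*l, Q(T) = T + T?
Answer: -48401/2048 ≈ -23.633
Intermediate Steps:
Q(T) = 2*T
48401/H(-128, Q(8)) = 48401/((-256*8)) = 48401/((-128*16)) = 48401/(-2048) = 48401*(-1/2048) = -48401/2048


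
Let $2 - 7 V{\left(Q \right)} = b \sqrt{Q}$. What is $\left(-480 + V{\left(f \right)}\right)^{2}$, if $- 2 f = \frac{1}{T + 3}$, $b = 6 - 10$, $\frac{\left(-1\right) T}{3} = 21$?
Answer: $\frac{\left(50370 - \sqrt{30}\right)^{2}}{11025} \approx 2.3008 \cdot 10^{5}$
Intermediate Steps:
$T = -63$ ($T = \left(-3\right) 21 = -63$)
$b = -4$
$f = \frac{1}{120}$ ($f = - \frac{1}{2 \left(-63 + 3\right)} = - \frac{1}{2 \left(-60\right)} = \left(- \frac{1}{2}\right) \left(- \frac{1}{60}\right) = \frac{1}{120} \approx 0.0083333$)
$V{\left(Q \right)} = \frac{2}{7} + \frac{4 \sqrt{Q}}{7}$ ($V{\left(Q \right)} = \frac{2}{7} - \frac{\left(-4\right) \sqrt{Q}}{7} = \frac{2}{7} + \frac{4 \sqrt{Q}}{7}$)
$\left(-480 + V{\left(f \right)}\right)^{2} = \left(-480 + \left(\frac{2}{7} + \frac{4}{7 \cdot 2 \sqrt{30}}\right)\right)^{2} = \left(-480 + \left(\frac{2}{7} + \frac{4 \frac{\sqrt{30}}{60}}{7}\right)\right)^{2} = \left(-480 + \left(\frac{2}{7} + \frac{\sqrt{30}}{105}\right)\right)^{2} = \left(- \frac{3358}{7} + \frac{\sqrt{30}}{105}\right)^{2}$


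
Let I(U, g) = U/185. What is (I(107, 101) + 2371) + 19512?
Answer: 4048462/185 ≈ 21884.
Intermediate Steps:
I(U, g) = U/185 (I(U, g) = U*(1/185) = U/185)
(I(107, 101) + 2371) + 19512 = ((1/185)*107 + 2371) + 19512 = (107/185 + 2371) + 19512 = 438742/185 + 19512 = 4048462/185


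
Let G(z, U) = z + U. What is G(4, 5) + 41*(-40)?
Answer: -1631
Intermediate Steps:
G(z, U) = U + z
G(4, 5) + 41*(-40) = (5 + 4) + 41*(-40) = 9 - 1640 = -1631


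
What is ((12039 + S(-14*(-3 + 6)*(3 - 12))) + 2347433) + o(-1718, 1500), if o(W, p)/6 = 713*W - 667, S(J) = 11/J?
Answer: -1887782641/378 ≈ -4.9941e+6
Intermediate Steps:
o(W, p) = -4002 + 4278*W (o(W, p) = 6*(713*W - 667) = 6*(-667 + 713*W) = -4002 + 4278*W)
((12039 + S(-14*(-3 + 6)*(3 - 12))) + 2347433) + o(-1718, 1500) = ((12039 + 11/((-14*(-3 + 6)*(3 - 12)))) + 2347433) + (-4002 + 4278*(-1718)) = ((12039 + 11/((-42*(-9)))) + 2347433) + (-4002 - 7349604) = ((12039 + 11/((-14*(-27)))) + 2347433) - 7353606 = ((12039 + 11/378) + 2347433) - 7353606 = (4550753/378 + 2347433) - 7353606 = 891880427/378 - 7353606 = -1887782641/378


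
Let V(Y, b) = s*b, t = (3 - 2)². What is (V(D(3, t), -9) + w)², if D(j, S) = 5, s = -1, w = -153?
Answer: 20736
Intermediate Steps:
t = 1 (t = 1² = 1)
V(Y, b) = -b
(V(D(3, t), -9) + w)² = (-1*(-9) - 153)² = (9 - 153)² = (-144)² = 20736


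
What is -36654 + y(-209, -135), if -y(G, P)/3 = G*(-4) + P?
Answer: -38757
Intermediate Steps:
y(G, P) = -3*P + 12*G (y(G, P) = -3*(G*(-4) + P) = -3*(-4*G + P) = -3*(P - 4*G) = -3*P + 12*G)
-36654 + y(-209, -135) = -36654 + (-3*(-135) + 12*(-209)) = -36654 + (405 - 2508) = -36654 - 2103 = -38757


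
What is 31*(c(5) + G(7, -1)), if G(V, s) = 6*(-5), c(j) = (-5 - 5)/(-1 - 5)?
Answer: -2635/3 ≈ -878.33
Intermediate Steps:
c(j) = 5/3 (c(j) = -10/(-6) = -10*(-⅙) = 5/3)
G(V, s) = -30
31*(c(5) + G(7, -1)) = 31*(5/3 - 30) = 31*(-85/3) = -2635/3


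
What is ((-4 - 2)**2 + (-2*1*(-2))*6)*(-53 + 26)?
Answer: -1620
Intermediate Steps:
((-4 - 2)**2 + (-2*1*(-2))*6)*(-53 + 26) = ((-6)**2 - 2*(-2)*6)*(-27) = (36 + 4*6)*(-27) = (36 + 24)*(-27) = 60*(-27) = -1620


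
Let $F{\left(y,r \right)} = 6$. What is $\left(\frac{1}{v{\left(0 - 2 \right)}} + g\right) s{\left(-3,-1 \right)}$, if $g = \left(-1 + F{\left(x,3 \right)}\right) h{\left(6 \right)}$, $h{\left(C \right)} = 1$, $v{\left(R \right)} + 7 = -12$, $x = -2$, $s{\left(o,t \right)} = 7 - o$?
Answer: $\frac{940}{19} \approx 49.474$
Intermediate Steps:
$v{\left(R \right)} = -19$ ($v{\left(R \right)} = -7 - 12 = -19$)
$g = 5$ ($g = \left(-1 + 6\right) 1 = 5 \cdot 1 = 5$)
$\left(\frac{1}{v{\left(0 - 2 \right)}} + g\right) s{\left(-3,-1 \right)} = \left(\frac{1}{-19} + 5\right) \left(7 - -3\right) = \left(- \frac{1}{19} + 5\right) \left(7 + 3\right) = \frac{94}{19} \cdot 10 = \frac{940}{19}$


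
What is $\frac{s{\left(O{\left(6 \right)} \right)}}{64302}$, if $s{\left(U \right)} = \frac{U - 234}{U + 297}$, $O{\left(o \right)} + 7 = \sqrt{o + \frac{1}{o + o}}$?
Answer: $- \frac{838753}{64888884354} + \frac{177 \sqrt{219}}{10814814059} \approx -1.2684 \cdot 10^{-5}$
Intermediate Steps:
$O{\left(o \right)} = -7 + \sqrt{o + \frac{1}{2 o}}$ ($O{\left(o \right)} = -7 + \sqrt{o + \frac{1}{o + o}} = -7 + \sqrt{o + \frac{1}{2 o}}$)
$s{\left(U \right)} = \frac{-234 + U}{297 + U}$
$\frac{s{\left(O{\left(6 \right)} \right)}}{64302} = \frac{\frac{1}{297 - \left(7 - \frac{\sqrt{\frac{2}{6} + 4 \cdot 6}}{2}\right)} \left(-234 - \left(7 - \frac{\sqrt{\frac{2}{6} + 4 \cdot 6}}{2}\right)\right)}{64302} = \frac{-234 - \left(7 - \frac{\sqrt{2 \cdot \frac{1}{6} + 24}}{2}\right)}{297 - \left(7 - \frac{\sqrt{2 \cdot \frac{1}{6} + 24}}{2}\right)} \frac{1}{64302} = \frac{-234 - \left(7 - \frac{\sqrt{\frac{1}{3} + 24}}{2}\right)}{297 - \left(7 - \frac{\sqrt{\frac{1}{3} + 24}}{2}\right)} \frac{1}{64302} = \frac{-234 - \left(7 - \frac{\sqrt{\frac{73}{3}}}{2}\right)}{297 - \left(7 - \frac{\sqrt{\frac{73}{3}}}{2}\right)} \frac{1}{64302} = \frac{-234 - \left(7 - \frac{\frac{1}{3} \sqrt{219}}{2}\right)}{297 - \left(7 - \frac{\frac{1}{3} \sqrt{219}}{2}\right)} \frac{1}{64302} = \frac{-234 - \left(7 - \frac{\sqrt{219}}{6}\right)}{297 - \left(7 - \frac{\sqrt{219}}{6}\right)} \frac{1}{64302} = \frac{-241 + \frac{\sqrt{219}}{6}}{290 + \frac{\sqrt{219}}{6}} \cdot \frac{1}{64302} = \frac{-241 + \frac{\sqrt{219}}{6}}{64302 \left(290 + \frac{\sqrt{219}}{6}\right)}$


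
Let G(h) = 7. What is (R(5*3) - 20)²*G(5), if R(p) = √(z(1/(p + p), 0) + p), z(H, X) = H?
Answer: 87157/30 - 28*√13530/3 ≈ 1819.6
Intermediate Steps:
R(p) = √(p + 1/(2*p)) (R(p) = √(1/(p + p) + p) = √(1/(2*p) + p) = √(p + 1/(2*p)))
(R(5*3) - 20)²*G(5) = (√(2/((5*3)) + 4*(5*3))/2 - 20)²*7 = (√(2/15 + 4*15)/2 - 20)²*7 = (√(2*(1/15) + 60)/2 - 20)²*7 = (√(2/15 + 60)/2 - 20)²*7 = (√(902/15)/2 - 20)²*7 = ((√13530/15)/2 - 20)²*7 = (√13530/30 - 20)²*7 = (-20 + √13530/30)²*7 = 7*(-20 + √13530/30)²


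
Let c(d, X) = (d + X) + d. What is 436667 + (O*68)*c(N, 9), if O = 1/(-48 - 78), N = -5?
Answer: 27510055/63 ≈ 4.3667e+5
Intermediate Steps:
c(d, X) = X + 2*d (c(d, X) = (X + d) + d = X + 2*d)
O = -1/126 (O = 1/(-126) = -1/126 ≈ -0.0079365)
436667 + (O*68)*c(N, 9) = 436667 + (-1/126*68)*(9 + 2*(-5)) = 436667 - 34*(9 - 10)/63 = 436667 - 34/63*(-1) = 436667 + 34/63 = 27510055/63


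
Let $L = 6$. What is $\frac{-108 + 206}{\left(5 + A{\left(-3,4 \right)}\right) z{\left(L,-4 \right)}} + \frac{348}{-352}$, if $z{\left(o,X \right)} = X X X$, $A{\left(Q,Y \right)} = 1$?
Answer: $- \frac{2627}{2112} \approx -1.2438$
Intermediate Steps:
$z{\left(o,X \right)} = X^{3}$ ($z{\left(o,X \right)} = X^{2} X = X^{3}$)
$\frac{-108 + 206}{\left(5 + A{\left(-3,4 \right)}\right) z{\left(L,-4 \right)}} + \frac{348}{-352} = \frac{-108 + 206}{\left(5 + 1\right) \left(-4\right)^{3}} + \frac{348}{-352} = \frac{98}{6 \left(-64\right)} + 348 \left(- \frac{1}{352}\right) = \frac{98}{-384} - \frac{87}{88} = 98 \left(- \frac{1}{384}\right) - \frac{87}{88} = - \frac{49}{192} - \frac{87}{88} = - \frac{2627}{2112}$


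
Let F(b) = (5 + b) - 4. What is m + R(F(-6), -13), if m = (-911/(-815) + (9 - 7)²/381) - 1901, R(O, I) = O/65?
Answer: -7669513147/4036695 ≈ -1899.9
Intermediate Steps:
F(b) = 1 + b
R(O, I) = O/65 (R(O, I) = O*(1/65) = O/65)
m = -589938664/310515 (m = (-911*(-1/815) + 2²*(1/381)) - 1901 = (911/815 + 4*(1/381)) - 1901 = (911/815 + 4/381) - 1901 = 350351/310515 - 1901 = -589938664/310515 ≈ -1899.9)
m + R(F(-6), -13) = -589938664/310515 + (1 - 6)/65 = -589938664/310515 + (1/65)*(-5) = -589938664/310515 - 1/13 = -7669513147/4036695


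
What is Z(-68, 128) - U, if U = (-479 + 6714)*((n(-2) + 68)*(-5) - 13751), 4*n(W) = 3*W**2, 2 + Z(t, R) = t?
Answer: 87950840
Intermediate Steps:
Z(t, R) = -2 + t
n(W) = 3*W**2/4 (n(W) = (3*W**2)/4 = 3*W**2/4)
U = -87950910 (U = (-479 + 6714)*(((3/4)*(-2)**2 + 68)*(-5) - 13751) = 6235*(((3/4)*4 + 68)*(-5) - 13751) = 6235*((3 + 68)*(-5) - 13751) = 6235*(71*(-5) - 13751) = 6235*(-355 - 13751) = 6235*(-14106) = -87950910)
Z(-68, 128) - U = (-2 - 68) - 1*(-87950910) = -70 + 87950910 = 87950840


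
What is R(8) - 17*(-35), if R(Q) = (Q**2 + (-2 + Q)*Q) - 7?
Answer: 700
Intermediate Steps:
R(Q) = -7 + Q**2 + Q*(-2 + Q) (R(Q) = (Q**2 + Q*(-2 + Q)) - 7 = -7 + Q**2 + Q*(-2 + Q))
R(8) - 17*(-35) = (-7 - 2*8 + 2*8**2) - 17*(-35) = (-7 - 16 + 2*64) + 595 = (-7 - 16 + 128) + 595 = 105 + 595 = 700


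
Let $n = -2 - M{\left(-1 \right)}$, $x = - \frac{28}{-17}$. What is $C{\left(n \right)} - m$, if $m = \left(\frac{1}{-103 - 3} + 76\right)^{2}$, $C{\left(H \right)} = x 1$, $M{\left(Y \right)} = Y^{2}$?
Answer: $- \frac{1102696817}{191012} \approx -5772.9$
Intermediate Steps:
$x = \frac{28}{17}$ ($x = \left(-28\right) \left(- \frac{1}{17}\right) = \frac{28}{17} \approx 1.6471$)
$n = -3$ ($n = -2 - \left(-1\right)^{2} = -2 - 1 = -3$)
$C{\left(H \right)} = \frac{28}{17}$ ($C{\left(H \right)} = \frac{28}{17} \cdot 1 = \frac{28}{17}$)
$m = \frac{64883025}{11236}$ ($m = \left(\frac{1}{-106} + 76\right)^{2} = \left(- \frac{1}{106} + 76\right)^{2} = \left(\frac{8055}{106}\right)^{2} = \frac{64883025}{11236} \approx 5774.6$)
$C{\left(n \right)} - m = \frac{28}{17} - \frac{64883025}{11236} = - \frac{1102696817}{191012}$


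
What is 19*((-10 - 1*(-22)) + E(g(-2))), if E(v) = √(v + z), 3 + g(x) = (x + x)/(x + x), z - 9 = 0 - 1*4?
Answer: 228 + 19*√3 ≈ 260.91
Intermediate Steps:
z = 5 (z = 9 + (0 - 1*4) = 9 + (0 - 4) = 9 - 4 = 5)
g(x) = -2 (g(x) = -3 + (x + x)/(x + x) = -3 + (2*x)/((2*x)) = -3 + (2*x)*(1/(2*x)) = -3 + 1 = -2)
E(v) = √(5 + v) (E(v) = √(v + 5) = √(5 + v))
19*((-10 - 1*(-22)) + E(g(-2))) = 19*((-10 - 1*(-22)) + √(5 - 2)) = 19*((-10 + 22) + √3) = 19*(12 + √3) = 228 + 19*√3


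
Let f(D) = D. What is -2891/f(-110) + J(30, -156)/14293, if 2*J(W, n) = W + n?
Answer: 41314133/1572230 ≈ 26.277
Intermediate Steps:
J(W, n) = W/2 + n/2 (J(W, n) = (W + n)/2 = W/2 + n/2)
-2891/f(-110) + J(30, -156)/14293 = -2891/(-110) + ((½)*30 + (½)*(-156))/14293 = -2891*(-1/110) + (15 - 78)*(1/14293) = 2891/110 - 63*1/14293 = 2891/110 - 63/14293 = 41314133/1572230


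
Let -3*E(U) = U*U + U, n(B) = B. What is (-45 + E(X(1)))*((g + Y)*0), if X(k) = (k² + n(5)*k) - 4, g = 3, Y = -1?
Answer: 0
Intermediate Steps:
X(k) = -4 + k² + 5*k (X(k) = (k² + 5*k) - 4 = -4 + k² + 5*k)
E(U) = -U/3 - U²/3 (E(U) = -(U*U + U)/3 = -(U² + U)/3 = -(U + U²)/3 = -U/3 - U²/3)
(-45 + E(X(1)))*((g + Y)*0) = (-45 - (-4 + 1² + 5*1)*(1 + (-4 + 1² + 5*1))/3)*((3 - 1)*0) = (-45 - (-4 + 1 + 5)*(1 + (-4 + 1 + 5))/3)*(2*0) = (-45 - ⅓*2*(1 + 2))*0 = (-45 - ⅓*2*3)*0 = (-45 - 2)*0 = -47*0 = 0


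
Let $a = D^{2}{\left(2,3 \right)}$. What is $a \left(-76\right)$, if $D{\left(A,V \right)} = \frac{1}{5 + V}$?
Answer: $- \frac{19}{16} \approx -1.1875$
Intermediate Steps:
$a = \frac{1}{64}$ ($a = \left(\frac{1}{5 + 3}\right)^{2} = \left(\frac{1}{8}\right)^{2} = \frac{1}{64} \approx 0.015625$)
$a \left(-76\right) = \frac{1}{64} \left(-76\right) = - \frac{19}{16}$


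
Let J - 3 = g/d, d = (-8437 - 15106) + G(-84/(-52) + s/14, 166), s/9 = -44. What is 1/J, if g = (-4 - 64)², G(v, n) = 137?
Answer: 11703/32797 ≈ 0.35683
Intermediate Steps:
s = -396 (s = 9*(-44) = -396)
g = 4624 (g = (-68)² = 4624)
d = -23406 (d = (-8437 - 15106) + 137 = -23543 + 137 = -23406)
J = 32797/11703 (J = 3 + 4624/(-23406) = 3 + 4624*(-1/23406) = 3 - 2312/11703 = 32797/11703 ≈ 2.8024)
1/J = 1/(32797/11703) = 11703/32797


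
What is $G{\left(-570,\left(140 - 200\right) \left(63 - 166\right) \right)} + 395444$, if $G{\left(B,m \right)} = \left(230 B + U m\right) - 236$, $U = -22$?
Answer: $128148$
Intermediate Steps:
$G{\left(B,m \right)} = -236 - 22 m + 230 B$ ($G{\left(B,m \right)} = \left(230 B - 22 m\right) - 236 = \left(- 22 m + 230 B\right) - 236 = -236 - 22 m + 230 B$)
$G{\left(-570,\left(140 - 200\right) \left(63 - 166\right) \right)} + 395444 = \left(-236 - 22 \left(140 - 200\right) \left(63 - 166\right) + 230 \left(-570\right)\right) + 395444 = \left(-236 - 22 \left(\left(-60\right) \left(-103\right)\right) - 131100\right) + 395444 = \left(-236 - 135960 - 131100\right) + 395444 = -267296 + 395444 = 128148$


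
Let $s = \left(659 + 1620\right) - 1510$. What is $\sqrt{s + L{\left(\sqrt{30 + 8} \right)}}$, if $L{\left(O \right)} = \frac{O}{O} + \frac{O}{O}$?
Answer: $\sqrt{771} \approx 27.767$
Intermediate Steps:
$L{\left(O \right)} = 2$ ($L{\left(O \right)} = 1 + 1 = 2$)
$s = 769$ ($s = 2279 - 1510 = 769$)
$\sqrt{s + L{\left(\sqrt{30 + 8} \right)}} = \sqrt{769 + 2} = \sqrt{771}$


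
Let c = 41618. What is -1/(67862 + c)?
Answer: -1/109480 ≈ -9.1341e-6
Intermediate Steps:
-1/(67862 + c) = -1/(67862 + 41618) = -1/109480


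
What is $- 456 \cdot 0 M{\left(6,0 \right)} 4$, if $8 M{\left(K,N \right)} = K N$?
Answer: $0$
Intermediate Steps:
$M{\left(K,N \right)} = \frac{K N}{8}$
$- 456 \cdot 0 M{\left(6,0 \right)} 4 = - 456 \cdot 0 \cdot \frac{1}{8} \cdot 6 \cdot 0 \cdot 4 = - 456 \cdot 0 \cdot 0 \cdot 4 = - 456 \cdot 0 \cdot 4 = \left(-456\right) 0 = 0$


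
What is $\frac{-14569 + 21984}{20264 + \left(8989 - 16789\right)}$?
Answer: $\frac{7415}{12464} \approx 0.59491$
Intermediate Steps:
$\frac{-14569 + 21984}{20264 + \left(8989 - 16789\right)} = \frac{7415}{20264 + \left(8989 - 16789\right)} = \frac{7415}{20264 - 7800} = \frac{7415}{12464}$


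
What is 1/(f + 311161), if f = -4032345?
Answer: -1/3721184 ≈ -2.6873e-7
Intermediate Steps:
1/(f + 311161) = 1/(-4032345 + 311161) = 1/(-3721184) = -1/3721184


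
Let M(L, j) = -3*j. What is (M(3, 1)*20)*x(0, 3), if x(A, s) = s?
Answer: -180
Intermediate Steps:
(M(3, 1)*20)*x(0, 3) = (-3*1*20)*3 = -3*20*3 = -60*3 = -180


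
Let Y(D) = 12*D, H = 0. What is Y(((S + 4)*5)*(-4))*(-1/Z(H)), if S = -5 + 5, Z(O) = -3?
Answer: -320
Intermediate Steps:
S = 0
Y(((S + 4)*5)*(-4))*(-1/Z(H)) = (12*(((0 + 4)*5)*(-4)))*(-1/(-3)) = (12*((4*5)*(-4)))*(-1*(-1/3)) = (12*(20*(-4)))*(1/3) = (12*(-80))*(1/3) = -960*1/3 = -320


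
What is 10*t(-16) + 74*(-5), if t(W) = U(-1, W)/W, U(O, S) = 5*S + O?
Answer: -2555/8 ≈ -319.38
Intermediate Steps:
U(O, S) = O + 5*S
t(W) = (-1 + 5*W)/W
10*t(-16) + 74*(-5) = 10*(5 - 1/(-16)) + 74*(-5) = 10*(5 - 1*(-1/16)) - 370 = 10*(5 + 1/16) - 370 = 10*(81/16) - 370 = 405/8 - 370 = -2555/8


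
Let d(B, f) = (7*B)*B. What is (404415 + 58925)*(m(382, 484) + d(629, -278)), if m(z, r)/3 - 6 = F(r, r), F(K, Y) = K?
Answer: 1283895216380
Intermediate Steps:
m(z, r) = 18 + 3*r
d(B, f) = 7*B²
(404415 + 58925)*(m(382, 484) + d(629, -278)) = (404415 + 58925)*((18 + 3*484) + 7*629²) = 463340*((18 + 1452) + 7*395641) = 463340*(1470 + 2769487) = 463340*2770957 = 1283895216380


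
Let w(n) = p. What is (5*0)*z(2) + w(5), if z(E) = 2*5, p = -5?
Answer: -5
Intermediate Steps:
w(n) = -5
z(E) = 10
(5*0)*z(2) + w(5) = (5*0)*10 - 5 = 0*10 - 5 = 0 - 5 = -5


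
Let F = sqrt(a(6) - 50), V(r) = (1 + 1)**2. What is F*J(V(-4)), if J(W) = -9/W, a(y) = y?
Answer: -9*I*sqrt(11)/2 ≈ -14.925*I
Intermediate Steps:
V(r) = 4 (V(r) = 2**2 = 4)
F = 2*I*sqrt(11) (F = sqrt(6 - 50) = sqrt(-44) = 2*I*sqrt(11) ≈ 6.6332*I)
F*J(V(-4)) = (2*I*sqrt(11))*(-9/4) = -9*I*sqrt(11)/2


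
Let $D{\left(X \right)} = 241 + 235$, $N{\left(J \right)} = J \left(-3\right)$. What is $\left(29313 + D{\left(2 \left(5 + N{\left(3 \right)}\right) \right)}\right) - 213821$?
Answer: $-184032$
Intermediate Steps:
$N{\left(J \right)} = - 3 J$
$D{\left(X \right)} = 476$
$\left(29313 + D{\left(2 \left(5 + N{\left(3 \right)}\right) \right)}\right) - 213821 = \left(29313 + 476\right) - 213821 = 29789 - 213821 = -184032$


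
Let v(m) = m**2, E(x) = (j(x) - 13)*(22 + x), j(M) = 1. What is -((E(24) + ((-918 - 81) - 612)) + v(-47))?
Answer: -46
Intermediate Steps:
E(x) = -264 - 12*x (E(x) = (1 - 13)*(22 + x) = -12*(22 + x) = -264 - 12*x)
-((E(24) + ((-918 - 81) - 612)) + v(-47)) = -(((-264 - 12*24) + ((-918 - 81) - 612)) + (-47)**2) = -(((-264 - 288) + (-999 - 612)) + 2209) = -((-552 - 1611) + 2209) = -(-2163 + 2209) = -1*46 = -46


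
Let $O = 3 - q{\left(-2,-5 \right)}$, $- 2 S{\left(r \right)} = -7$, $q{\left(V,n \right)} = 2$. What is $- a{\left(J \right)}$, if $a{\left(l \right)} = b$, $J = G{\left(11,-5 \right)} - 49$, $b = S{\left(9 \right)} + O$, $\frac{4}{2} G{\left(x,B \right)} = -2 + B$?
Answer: $- \frac{9}{2} \approx -4.5$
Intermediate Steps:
$S{\left(r \right)} = \frac{7}{2}$ ($S{\left(r \right)} = \left(- \frac{1}{2}\right) \left(-7\right) = \frac{7}{2}$)
$G{\left(x,B \right)} = -1 + \frac{B}{2}$ ($G{\left(x,B \right)} = \frac{-2 + B}{2} = -1 + \frac{B}{2}$)
$O = 1$ ($O = 3 - 2 = 1$)
$b = \frac{9}{2}$ ($b = \frac{7}{2} + 1 = \frac{9}{2} \approx 4.5$)
$J = - \frac{105}{2}$ ($J = \left(-1 + \frac{1}{2} \left(-5\right)\right) - 49 = \left(-1 - \frac{5}{2}\right) - 49 = - \frac{7}{2} - 49 = - \frac{105}{2} \approx -52.5$)
$a{\left(l \right)} = \frac{9}{2}$
$- a{\left(J \right)} = \left(-1\right) \frac{9}{2} = - \frac{9}{2}$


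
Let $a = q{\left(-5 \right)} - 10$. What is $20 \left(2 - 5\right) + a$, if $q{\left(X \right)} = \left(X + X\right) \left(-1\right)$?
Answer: $-60$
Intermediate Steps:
$q{\left(X \right)} = - 2 X$ ($q{\left(X \right)} = 2 X \left(-1\right) = - 2 X$)
$a = 0$ ($a = \left(-2\right) \left(-5\right) - 10 = 10 - 10 = 0$)
$20 \left(2 - 5\right) + a = 20 \left(2 - 5\right) + 0 = 20 \left(-3\right) + 0 = -60 + 0 = -60$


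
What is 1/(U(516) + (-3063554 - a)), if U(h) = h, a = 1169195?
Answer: -1/4232233 ≈ -2.3628e-7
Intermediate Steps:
1/(U(516) + (-3063554 - a)) = 1/(516 + (-3063554 - 1*1169195)) = 1/(516 + (-3063554 - 1169195)) = 1/(516 - 4232749) = 1/(-4232233) = -1/4232233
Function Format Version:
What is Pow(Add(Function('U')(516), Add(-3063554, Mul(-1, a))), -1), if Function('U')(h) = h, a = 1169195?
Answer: Rational(-1, 4232233) ≈ -2.3628e-7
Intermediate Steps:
Pow(Add(Function('U')(516), Add(-3063554, Mul(-1, a))), -1) = Pow(Add(516, Add(-3063554, Mul(-1, 1169195))), -1) = Pow(Add(516, Add(-3063554, -1169195)), -1) = Pow(Add(516, -4232749), -1) = Pow(-4232233, -1) = Rational(-1, 4232233)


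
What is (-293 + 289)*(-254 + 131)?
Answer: 492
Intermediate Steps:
(-293 + 289)*(-254 + 131) = -4*(-123) = 492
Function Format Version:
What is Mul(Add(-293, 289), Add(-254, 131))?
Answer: 492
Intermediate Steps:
Mul(Add(-293, 289), Add(-254, 131)) = Mul(-4, -123) = 492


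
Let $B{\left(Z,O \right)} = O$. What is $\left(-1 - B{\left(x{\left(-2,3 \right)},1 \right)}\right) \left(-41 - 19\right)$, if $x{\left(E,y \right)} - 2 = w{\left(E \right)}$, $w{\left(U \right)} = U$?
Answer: $120$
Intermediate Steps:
$x{\left(E,y \right)} = 2 + E$
$\left(-1 - B{\left(x{\left(-2,3 \right)},1 \right)}\right) \left(-41 - 19\right) = \left(-1 - 1\right) \left(-41 - 19\right) = \left(-1 - 1\right) \left(-60\right) = \left(-2\right) \left(-60\right) = 120$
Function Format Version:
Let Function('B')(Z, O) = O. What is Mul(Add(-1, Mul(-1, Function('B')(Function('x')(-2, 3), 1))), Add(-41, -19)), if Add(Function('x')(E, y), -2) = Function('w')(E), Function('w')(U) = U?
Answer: 120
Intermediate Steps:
Function('x')(E, y) = Add(2, E)
Mul(Add(-1, Mul(-1, Function('B')(Function('x')(-2, 3), 1))), Add(-41, -19)) = Mul(Add(-1, Mul(-1, 1)), Add(-41, -19)) = Mul(Add(-1, -1), -60) = Mul(-2, -60) = 120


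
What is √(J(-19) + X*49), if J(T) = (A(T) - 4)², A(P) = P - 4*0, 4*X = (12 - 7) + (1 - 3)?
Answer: √2263/2 ≈ 23.785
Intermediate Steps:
X = ¾ (X = ((12 - 7) + (1 - 3))/4 = (5 - 2)/4 = (¼)*3 = ¾ ≈ 0.75000)
A(P) = P (A(P) = P + 0 = P)
J(T) = (-4 + T)² (J(T) = (T - 4)² = (-4 + T)²)
√(J(-19) + X*49) = √((-4 - 19)² + (¾)*49) = √((-23)² + 147/4) = √(529 + 147/4) = √(2263/4) = √2263/2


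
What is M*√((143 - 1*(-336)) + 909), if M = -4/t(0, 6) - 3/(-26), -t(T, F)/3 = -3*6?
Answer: 29*√347/351 ≈ 1.5391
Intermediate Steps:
t(T, F) = 54 (t(T, F) = -(-9)*6 = -3*(-18) = 54)
M = 29/702 (M = -4/54 - 3/(-26) = -4*1/54 - 3*(-1/26) = -2/27 + 3/26 = 29/702 ≈ 0.041311)
M*√((143 - 1*(-336)) + 909) = 29*√((143 - 1*(-336)) + 909)/702 = 29*√((143 + 336) + 909)/702 = 29*√(479 + 909)/702 = 29*√1388/702 = 29*(2*√347)/702 = 29*√347/351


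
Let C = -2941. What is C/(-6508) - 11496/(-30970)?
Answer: 82949369/100776380 ≈ 0.82310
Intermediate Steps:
C/(-6508) - 11496/(-30970) = -2941/(-6508) - 11496/(-30970) = -2941*(-1/6508) - 11496*(-1/30970) = 2941/6508 + 5748/15485 = 82949369/100776380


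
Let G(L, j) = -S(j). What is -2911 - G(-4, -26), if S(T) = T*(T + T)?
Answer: -1559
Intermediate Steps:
S(T) = 2*T² (S(T) = T*(2*T) = 2*T²)
G(L, j) = -2*j²
-2911 - G(-4, -26) = -2911 - (-2)*(-26)² = -2911 - (-2)*676 = -2911 - 1*(-1352) = -2911 + 1352 = -1559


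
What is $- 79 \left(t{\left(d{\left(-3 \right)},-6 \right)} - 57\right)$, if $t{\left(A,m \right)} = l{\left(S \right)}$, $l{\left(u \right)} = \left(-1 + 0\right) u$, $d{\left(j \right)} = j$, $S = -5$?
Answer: $4108$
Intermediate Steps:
$l{\left(u \right)} = - u$
$t{\left(A,m \right)} = 5$ ($t{\left(A,m \right)} = \left(-1\right) \left(-5\right) = 5$)
$- 79 \left(t{\left(d{\left(-3 \right)},-6 \right)} - 57\right) = - 79 \left(5 - 57\right) = \left(-79\right) \left(-52\right) = 4108$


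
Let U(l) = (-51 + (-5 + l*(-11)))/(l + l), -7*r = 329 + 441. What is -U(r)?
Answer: 577/110 ≈ 5.2455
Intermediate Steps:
r = -110 (r = -(329 + 441)/7 = -⅐*770 = -110)
U(l) = (-56 - 11*l)/(2*l) (U(l) = (-51 + (-5 - 11*l))/((2*l)) = (-56 - 11*l)*(1/(2*l)) = (-56 - 11*l)/(2*l))
-U(r) = -(-11/2 - 28/(-110)) = -(-11/2 - 28*(-1/110)) = -(-11/2 + 14/55) = -1*(-577/110) = 577/110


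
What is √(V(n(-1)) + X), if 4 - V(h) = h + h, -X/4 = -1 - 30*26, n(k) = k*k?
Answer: √3126 ≈ 55.911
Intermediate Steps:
n(k) = k²
X = 3124 (X = -4*(-1 - 30*26) = -4*(-1 - 780) = -4*(-781) = 3124)
V(h) = 4 - 2*h (V(h) = 4 - (h + h) = 4 - 2*h)
√(V(n(-1)) + X) = √((4 - 2*(-1)²) + 3124) = √((4 - 2*1) + 3124) = √((4 - 2) + 3124) = √(2 + 3124) = √3126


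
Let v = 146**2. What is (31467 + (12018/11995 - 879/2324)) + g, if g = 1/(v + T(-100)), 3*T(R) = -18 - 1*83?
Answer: 8000972548848147/254260461980 ≈ 31468.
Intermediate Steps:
T(R) = -101/3 (T(R) = (-18 - 1*83)/3 = (-18 - 83)/3 = (1/3)*(-101) = -101/3)
v = 21316
g = 3/63847 (g = 1/(21316 - 101/3) = 1/(63847/3) = 3/63847 ≈ 4.6987e-5)
(31467 + (12018/11995 - 879/2324)) + g = (31467 + (12018/11995 - 879/2324)) + 3/63847 = (31467 + 17386227/27876380) + 3/63847 = 877203435687/27876380 + 3/63847 = 8000972548848147/254260461980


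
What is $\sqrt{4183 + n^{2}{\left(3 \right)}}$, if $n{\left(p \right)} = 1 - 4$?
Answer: $4 \sqrt{262} \approx 64.746$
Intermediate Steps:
$n{\left(p \right)} = -3$ ($n{\left(p \right)} = 1 - 4 = -3$)
$\sqrt{4183 + n^{2}{\left(3 \right)}} = \sqrt{4183 + \left(-3\right)^{2}} = \sqrt{4183 + 9} = \sqrt{4192} = 4 \sqrt{262}$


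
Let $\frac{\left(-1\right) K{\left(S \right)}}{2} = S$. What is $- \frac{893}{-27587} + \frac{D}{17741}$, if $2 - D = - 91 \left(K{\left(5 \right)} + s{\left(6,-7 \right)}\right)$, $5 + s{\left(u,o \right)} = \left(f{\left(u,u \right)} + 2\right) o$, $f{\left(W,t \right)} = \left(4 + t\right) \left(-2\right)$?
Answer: $\frac{294554174}{489420967} \approx 0.60184$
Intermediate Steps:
$f{\left(W,t \right)} = -8 - 2 t$
$s{\left(u,o \right)} = -5 + o \left(-6 - 2 u\right)$ ($s{\left(u,o \right)} = -5 + \left(\left(-8 - 2 u\right) + 2\right) o = -5 + \left(-6 - 2 u\right) o = -5 + o \left(-6 - 2 u\right)$)
$K{\left(S \right)} = - 2 S$
$D = 10103$ ($D = 2 - - 91 \left(\left(-2\right) 5 - \left(19 - 14 \left(4 + 6\right)\right)\right) = 2 - - 91 \left(-10 - \left(19 - 140\right)\right) = 2 - - 91 \left(-10 - -121\right) = 2 - - 91 \left(-10 + 121\right) = 2 - \left(-91\right) 111 = 2 - -10101 = 2 + 10101 = 10103$)
$- \frac{893}{-27587} + \frac{D}{17741} = - \frac{893}{-27587} + \frac{10103}{17741} = \left(-893\right) \left(- \frac{1}{27587}\right) + 10103 \cdot \frac{1}{17741} = \frac{893}{27587} + \frac{10103}{17741} = \frac{294554174}{489420967}$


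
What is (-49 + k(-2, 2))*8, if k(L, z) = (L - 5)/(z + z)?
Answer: -406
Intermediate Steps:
k(L, z) = (-5 + L)/(2*z) (k(L, z) = (-5 + L)/((2*z)) = (-5 + L)*(1/(2*z)) = (-5 + L)/(2*z))
(-49 + k(-2, 2))*8 = (-49 + (½)*(-5 - 2)/2)*8 = (-49 + (½)*(½)*(-7))*8 = (-49 - 7/4)*8 = -203/4*8 = -406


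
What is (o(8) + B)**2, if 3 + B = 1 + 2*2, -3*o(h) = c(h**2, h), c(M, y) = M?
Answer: 3364/9 ≈ 373.78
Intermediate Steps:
o(h) = -h**2/3
B = 2 (B = -3 + (1 + 2*2) = -3 + (1 + 4) = -3 + 5 = 2)
(o(8) + B)**2 = (-1/3*8**2 + 2)**2 = (-1/3*64 + 2)**2 = (-64/3 + 2)**2 = (-58/3)**2 = 3364/9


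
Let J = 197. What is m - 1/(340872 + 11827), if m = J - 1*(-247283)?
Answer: 87285948519/352699 ≈ 2.4748e+5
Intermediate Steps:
m = 247480 (m = 197 - 1*(-247283) = 197 + 247283 = 247480)
m - 1/(340872 + 11827) = 247480 - 1/(340872 + 11827) = 247480 - 1/352699 = 87285948519/352699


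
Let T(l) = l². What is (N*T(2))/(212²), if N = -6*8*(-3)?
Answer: 36/2809 ≈ 0.012816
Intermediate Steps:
N = 144 (N = -48*(-3) = 144)
(N*T(2))/(212²) = (144*2²)/(212²) = (144*4)/44944 = 576*(1/44944) = 36/2809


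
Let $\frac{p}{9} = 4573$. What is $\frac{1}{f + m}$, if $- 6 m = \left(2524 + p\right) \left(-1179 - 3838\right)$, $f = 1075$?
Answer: $\frac{6}{219154027} \approx 2.7378 \cdot 10^{-8}$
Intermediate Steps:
$p = 41157$ ($p = 9 \cdot 4573 = 41157$)
$m = \frac{219147577}{6}$ ($m = - \frac{\left(2524 + 41157\right) \left(-1179 - 3838\right)}{6} = - \frac{43681 \left(-5017\right)}{6} = \left(- \frac{1}{6}\right) \left(-219147577\right) = \frac{219147577}{6} \approx 3.6525 \cdot 10^{7}$)
$\frac{1}{f + m} = \frac{1}{1075 + \frac{219147577}{6}} = \frac{1}{\frac{219154027}{6}} = \frac{6}{219154027}$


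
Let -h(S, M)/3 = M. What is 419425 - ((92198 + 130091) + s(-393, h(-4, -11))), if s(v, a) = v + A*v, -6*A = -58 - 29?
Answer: 406455/2 ≈ 2.0323e+5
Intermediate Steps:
A = 29/2 (A = -(-58 - 29)/6 = -1/6*(-87) = 29/2 ≈ 14.500)
h(S, M) = -3*M
s(v, a) = 31*v/2 (s(v, a) = v + 29*v/2 = 31*v/2)
419425 - ((92198 + 130091) + s(-393, h(-4, -11))) = 419425 - ((92198 + 130091) + (31/2)*(-393)) = 419425 - (222289 - 12183/2) = 419425 - 1*432395/2 = 419425 - 432395/2 = 406455/2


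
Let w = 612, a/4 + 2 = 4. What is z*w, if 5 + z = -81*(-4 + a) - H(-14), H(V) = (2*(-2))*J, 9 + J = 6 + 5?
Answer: -196452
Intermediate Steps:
a = 8 (a = -8 + 4*4 = -8 + 16 = 8)
J = 2 (J = -9 + (6 + 5) = -9 + 11 = 2)
H(V) = -8 (H(V) = (2*(-2))*2 = -4*2 = -8)
z = -321 (z = -5 + (-81*(-4 + 8) - 1*(-8)) = -5 + (-81*4 + 8) = -5 + (-324 + 8) = -5 - 316 = -321)
z*w = -321*612 = -196452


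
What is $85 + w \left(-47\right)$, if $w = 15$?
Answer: $-620$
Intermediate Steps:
$85 + w \left(-47\right) = 85 + 15 \left(-47\right) = 85 - 705 = -620$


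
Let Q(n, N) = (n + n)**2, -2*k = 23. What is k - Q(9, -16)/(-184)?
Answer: -224/23 ≈ -9.7391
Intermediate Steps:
k = -23/2 (k = -1/2*23 = -23/2 ≈ -11.500)
Q(n, N) = 4*n**2 (Q(n, N) = (2*n)**2 = 4*n**2)
k - Q(9, -16)/(-184) = -23/2 - 4*9**2/(-184) = -23/2 - 4*81*(-1)/184 = -23/2 - 324*(-1)/184 = -23/2 - 1*(-81/46) = -23/2 + 81/46 = -224/23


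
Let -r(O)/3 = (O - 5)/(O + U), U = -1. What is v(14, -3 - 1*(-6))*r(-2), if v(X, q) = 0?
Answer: 0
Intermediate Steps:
r(O) = -3*(-5 + O)/(-1 + O) (r(O) = -3*(O - 5)/(O - 1) = -3*(-5 + O)/(-1 + O))
v(14, -3 - 1*(-6))*r(-2) = 0*(3*(5 - 1*(-2))/(-1 - 2)) = 0*(3*(5 + 2)/(-3)) = 0*(3*(-⅓)*7) = 0*(-7) = 0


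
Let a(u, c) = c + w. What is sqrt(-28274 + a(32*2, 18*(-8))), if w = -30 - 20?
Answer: 2*I*sqrt(7117) ≈ 168.72*I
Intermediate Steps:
w = -50
a(u, c) = -50 + c (a(u, c) = c - 50 = -50 + c)
sqrt(-28274 + a(32*2, 18*(-8))) = sqrt(-28274 + (-50 + 18*(-8))) = sqrt(-28274 + (-50 - 144)) = sqrt(-28274 - 194) = sqrt(-28468) = 2*I*sqrt(7117)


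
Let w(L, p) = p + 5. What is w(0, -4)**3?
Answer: 1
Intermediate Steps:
w(L, p) = 5 + p
w(0, -4)**3 = (5 - 4)**3 = 1**3 = 1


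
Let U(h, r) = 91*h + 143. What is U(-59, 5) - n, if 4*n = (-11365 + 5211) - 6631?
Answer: -8119/4 ≈ -2029.8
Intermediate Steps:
n = -12785/4 (n = ((-11365 + 5211) - 6631)/4 = (-6154 - 6631)/4 = (1/4)*(-12785) = -12785/4 ≈ -3196.3)
U(h, r) = 143 + 91*h
U(-59, 5) - n = (143 + 91*(-59)) - 1*(-12785/4) = (143 - 5369) + 12785/4 = -5226 + 12785/4 = -8119/4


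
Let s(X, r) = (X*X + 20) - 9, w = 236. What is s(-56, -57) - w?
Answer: 2911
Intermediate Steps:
s(X, r) = 11 + X² (s(X, r) = (X² + 20) - 9 = (20 + X²) - 9 = 11 + X²)
s(-56, -57) - w = (11 + (-56)²) - 1*236 = (11 + 3136) - 236 = 3147 - 236 = 2911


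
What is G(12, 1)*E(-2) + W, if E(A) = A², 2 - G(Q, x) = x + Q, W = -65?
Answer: -109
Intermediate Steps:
G(Q, x) = 2 - Q - x (G(Q, x) = 2 - (x + Q) = 2 - (Q + x) = 2 + (-Q - x) = 2 - Q - x)
G(12, 1)*E(-2) + W = (2 - 1*12 - 1*1)*(-2)² - 65 = (2 - 12 - 1)*4 - 65 = -11*4 - 65 = -44 - 65 = -109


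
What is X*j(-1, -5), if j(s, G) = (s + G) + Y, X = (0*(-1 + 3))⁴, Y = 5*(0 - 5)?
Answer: 0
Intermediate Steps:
Y = -25 (Y = 5*(-5) = -25)
X = 0 (X = (0*2)⁴ = 0⁴ = 0)
j(s, G) = -25 + G + s (j(s, G) = (s + G) - 25 = (G + s) - 25 = -25 + G + s)
X*j(-1, -5) = 0*(-25 - 5 - 1) = 0*(-31) = 0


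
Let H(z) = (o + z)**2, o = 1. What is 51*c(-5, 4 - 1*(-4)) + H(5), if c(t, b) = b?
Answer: 444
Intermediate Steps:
H(z) = (1 + z)**2
51*c(-5, 4 - 1*(-4)) + H(5) = 51*(4 - 1*(-4)) + (1 + 5)**2 = 51*(4 + 4) + 6**2 = 51*8 + 36 = 408 + 36 = 444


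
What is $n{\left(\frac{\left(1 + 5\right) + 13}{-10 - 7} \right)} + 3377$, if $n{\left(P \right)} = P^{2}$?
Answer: $\frac{976314}{289} \approx 3378.3$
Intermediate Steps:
$n{\left(\frac{\left(1 + 5\right) + 13}{-10 - 7} \right)} + 3377 = \left(\frac{\left(1 + 5\right) + 13}{-10 - 7}\right)^{2} + 3377 = \left(\frac{6 + 13}{-17}\right)^{2} + 3377 = \left(19 \left(- \frac{1}{17}\right)\right)^{2} + 3377 = \left(- \frac{19}{17}\right)^{2} + 3377 = \frac{361}{289} + 3377 = \frac{976314}{289}$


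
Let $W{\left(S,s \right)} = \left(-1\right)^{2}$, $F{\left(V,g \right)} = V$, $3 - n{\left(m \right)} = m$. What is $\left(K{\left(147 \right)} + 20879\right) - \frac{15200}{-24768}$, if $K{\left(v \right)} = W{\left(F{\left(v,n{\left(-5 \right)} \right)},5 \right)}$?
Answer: $\frac{16161595}{774} \approx 20881.0$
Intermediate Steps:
$n{\left(m \right)} = 3 - m$
$W{\left(S,s \right)} = 1$
$K{\left(v \right)} = 1$
$\left(K{\left(147 \right)} + 20879\right) - \frac{15200}{-24768} = \left(1 + 20879\right) - \frac{15200}{-24768} = 20880 - - \frac{475}{774} = 20880 + \frac{475}{774} = \frac{16161595}{774}$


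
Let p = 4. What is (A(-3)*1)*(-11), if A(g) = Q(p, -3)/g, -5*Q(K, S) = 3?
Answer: -11/5 ≈ -2.2000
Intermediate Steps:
Q(K, S) = -⅗ (Q(K, S) = -⅕*3 = -⅗)
A(g) = -3/(5*g)
(A(-3)*1)*(-11) = (-⅗/(-3)*1)*(-11) = (-⅗*(-⅓)*1)*(-11) = ((⅕)*1)*(-11) = (⅕)*(-11) = -11/5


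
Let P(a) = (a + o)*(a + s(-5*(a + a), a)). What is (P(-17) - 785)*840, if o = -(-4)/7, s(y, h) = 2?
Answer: -452400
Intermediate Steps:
o = 4/7 (o = -(-4)/7 = -2*(-2/7) = 4/7 ≈ 0.57143)
P(a) = (2 + a)*(4/7 + a) (P(a) = (a + 4/7)*(a + 2) = (4/7 + a)*(2 + a) = (2 + a)*(4/7 + a))
(P(-17) - 785)*840 = ((8/7 + (-17)² + (18/7)*(-17)) - 785)*840 = ((8/7 + 289 - 306/7) - 785)*840 = (1725/7 - 785)*840 = -3770/7*840 = -452400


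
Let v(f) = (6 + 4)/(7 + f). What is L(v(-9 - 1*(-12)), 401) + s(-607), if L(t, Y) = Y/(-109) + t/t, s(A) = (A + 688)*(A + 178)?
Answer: -3787933/109 ≈ -34752.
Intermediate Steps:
v(f) = 10/(7 + f)
s(A) = (178 + A)*(688 + A) (s(A) = (688 + A)*(178 + A) = (178 + A)*(688 + A))
L(t, Y) = 1 - Y/109 (L(t, Y) = Y*(-1/109) + 1 = -Y/109 + 1 = 1 - Y/109)
L(v(-9 - 1*(-12)), 401) + s(-607) = (1 - 1/109*401) + (122464 + (-607)**2 + 866*(-607)) = (1 - 401/109) + (122464 + 368449 - 525662) = -292/109 - 34749 = -3787933/109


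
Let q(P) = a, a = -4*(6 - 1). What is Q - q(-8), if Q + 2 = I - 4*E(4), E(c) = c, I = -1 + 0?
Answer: 1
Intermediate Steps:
I = -1
a = -20 (a = -4*5 = -20)
Q = -19 (Q = -2 + (-1 - 4*4) = -2 + (-1 - 16) = -2 - 17 = -19)
q(P) = -20
Q - q(-8) = -19 - 1*(-20) = -19 + 20 = 1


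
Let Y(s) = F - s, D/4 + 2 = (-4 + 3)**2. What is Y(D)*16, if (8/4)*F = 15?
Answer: 184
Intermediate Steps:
F = 15/2 (F = (1/2)*15 = 15/2 ≈ 7.5000)
D = -4 (D = -8 + 4*(-4 + 3)**2 = -8 + 4*(-1)**2 = -8 + 4*1 = -8 + 4 = -4)
Y(s) = 15/2 - s
Y(D)*16 = (15/2 - 1*(-4))*16 = (15/2 + 4)*16 = (23/2)*16 = 184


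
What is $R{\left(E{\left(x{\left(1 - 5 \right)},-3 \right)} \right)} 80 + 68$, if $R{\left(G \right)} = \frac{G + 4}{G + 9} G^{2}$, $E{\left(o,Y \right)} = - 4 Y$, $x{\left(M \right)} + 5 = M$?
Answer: $\frac{61916}{7} \approx 8845.1$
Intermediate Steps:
$x{\left(M \right)} = -5 + M$
$R{\left(G \right)} = \frac{G^{2} \left(4 + G\right)}{9 + G}$ ($R{\left(G \right)} = \frac{4 + G}{9 + G} G^{2} = \frac{G^{2} \left(4 + G\right)}{9 + G}$)
$R{\left(E{\left(x{\left(1 - 5 \right)},-3 \right)} \right)} 80 + 68 = \frac{\left(\left(-4\right) \left(-3\right)\right)^{2} \left(4 - -12\right)}{9 - -12} \cdot 80 + 68 = \frac{12^{2} \left(4 + 12\right)}{9 + 12} \cdot 80 + 68 = 144 \cdot \frac{1}{21} \cdot 16 \cdot 80 + 68 = \frac{768}{7} \cdot 80 + 68 = \frac{61440}{7} + 68 = \frac{61916}{7}$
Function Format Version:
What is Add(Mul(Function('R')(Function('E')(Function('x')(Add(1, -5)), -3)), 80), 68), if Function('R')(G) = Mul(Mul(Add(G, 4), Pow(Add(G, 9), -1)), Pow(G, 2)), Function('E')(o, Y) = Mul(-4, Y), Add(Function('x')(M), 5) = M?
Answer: Rational(61916, 7) ≈ 8845.1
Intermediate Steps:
Function('x')(M) = Add(-5, M)
Function('R')(G) = Mul(Pow(G, 2), Pow(Add(9, G), -1), Add(4, G)) (Function('R')(G) = Mul(Mul(Add(4, G), Pow(Add(9, G), -1)), Pow(G, 2)) = Mul(Mul(Pow(Add(9, G), -1), Add(4, G)), Pow(G, 2)) = Mul(Pow(G, 2), Pow(Add(9, G), -1), Add(4, G)))
Add(Mul(Function('R')(Function('E')(Function('x')(Add(1, -5)), -3)), 80), 68) = Add(Mul(Mul(Pow(Mul(-4, -3), 2), Pow(Add(9, Mul(-4, -3)), -1), Add(4, Mul(-4, -3))), 80), 68) = Add(Mul(Mul(Pow(12, 2), Pow(Add(9, 12), -1), Add(4, 12)), 80), 68) = Add(Mul(Mul(144, Pow(21, -1), 16), 80), 68) = Add(Mul(Mul(144, Rational(1, 21), 16), 80), 68) = Add(Mul(Rational(768, 7), 80), 68) = Add(Rational(61440, 7), 68) = Rational(61916, 7)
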